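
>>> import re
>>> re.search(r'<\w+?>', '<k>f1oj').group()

'<k>'

`re.search` scans for the first position where the pattern succeeds.
The match spans [0:3] → '<k>'.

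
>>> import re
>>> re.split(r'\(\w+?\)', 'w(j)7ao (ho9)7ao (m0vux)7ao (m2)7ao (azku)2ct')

['w', '7ao ', '7ao ', '7ao ', '7ao ', '2ct']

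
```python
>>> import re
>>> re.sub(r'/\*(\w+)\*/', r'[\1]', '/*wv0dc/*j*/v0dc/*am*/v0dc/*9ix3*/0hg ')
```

'/*wv0dc[j]v0dc[am]v0dc[9ix3]0hg '

Each match is replaced using the text its own group 1 captured.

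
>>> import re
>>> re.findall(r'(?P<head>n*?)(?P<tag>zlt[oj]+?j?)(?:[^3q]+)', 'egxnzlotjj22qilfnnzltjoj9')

[('nn', 'zltj')]

The pattern matches zero or more of a literal 'n' (lazy) (captured as 'head'); then the literal 'zlt', then one or more of one of [oj] (lazy), then optionally the literal 'j' (captured as 'tag'); then one or more of any character except [3q] (non-capturing group).
Scanning left to right: at [16:25] match 'nnzltjoj9', groups = ('nn', 'zltj').
2 groups means the one result is a tuple of 2 captured strings — 1 here.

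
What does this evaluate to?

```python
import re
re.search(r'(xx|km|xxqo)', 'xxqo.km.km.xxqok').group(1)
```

Alternation tries branches left to right and keeps the first one that lets the overall match succeed at that position.
Unlike `match`, `search` isn't anchored — it looks for the pattern anywhere in the string.
The match spans [0:2] → 'xx'.
Captured: group 1 = 'xx'.

'xx'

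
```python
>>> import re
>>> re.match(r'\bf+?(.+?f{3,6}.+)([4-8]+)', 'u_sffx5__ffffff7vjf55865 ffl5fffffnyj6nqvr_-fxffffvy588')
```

None

The pattern matches a word boundary (`\b`, zero-width); then one or more of a literal 'f' (lazy); then one or more of any character (lazy), then 3 to 6 of a literal 'f', then one or more of any character (captured); then one or more of a character in [4-8] (captured).
`re.match` won't scan ahead — the pattern has to work from the very first character.
Here the string doesn't start with a match, so the call returns None.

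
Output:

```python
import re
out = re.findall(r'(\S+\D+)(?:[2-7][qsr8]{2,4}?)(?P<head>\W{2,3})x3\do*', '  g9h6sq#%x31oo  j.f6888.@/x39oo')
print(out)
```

2 groups means the one result is a tuple of 2 captured strings — 1 here.

[('g9h6sq#%x31oo  j.f', '.@/')]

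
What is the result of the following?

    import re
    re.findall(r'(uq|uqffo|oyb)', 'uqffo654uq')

Branches in `(...|...)` are attempted left-to-right; the first branch that allows the whole pattern to succeed is taken.
Matches: at [0:2] match 'uq', group 1 = 'uq'; at [8:10] match 'uq', group 1 = 'uq'.
`findall` collects group 1 from each match (2 total).

['uq', 'uq']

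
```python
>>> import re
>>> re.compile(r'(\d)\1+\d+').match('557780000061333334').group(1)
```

'5'

After group 1 captures some text, `\1` only succeeds where that same text appears again.
`match` is anchored at position 0; if the pattern doesn't fit there, it returns None.
The match spans [0:18] → '557780000061333334'.
Captured: group 1 = '5'.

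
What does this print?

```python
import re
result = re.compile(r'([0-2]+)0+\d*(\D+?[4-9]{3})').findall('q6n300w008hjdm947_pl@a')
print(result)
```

[('0', 'hjdm947')]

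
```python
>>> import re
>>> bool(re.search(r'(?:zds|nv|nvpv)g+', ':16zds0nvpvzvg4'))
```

False

`search` walks the string left to right and returns the first match it finds.
Here the pattern never matches, so the call returns None, and `bool(None)` is False.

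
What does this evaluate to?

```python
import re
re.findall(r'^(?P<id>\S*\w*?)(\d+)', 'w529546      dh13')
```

This matches anchored at the start of the string; then zero or more of a non-whitespace character, then zero or more of a word character (lazy) (captured as 'id'); then one or more of a digit (captured).
Matches: at [0:7] match 'w529546', groups = ('w52954', '6').
`findall` packs the 2 group values into a tuple for every match.

[('w52954', '6')]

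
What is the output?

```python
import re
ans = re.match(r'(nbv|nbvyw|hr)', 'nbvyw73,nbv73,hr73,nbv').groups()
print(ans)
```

('nbv',)

The regex engine tests alternatives in the order written; an earlier branch that matches wins even if a later one would match more.
`match` is anchored at position 0; if the pattern doesn't fit there, it returns None.
The match spans [0:3] → 'nbv'.
Captured: group 1 = 'nbv'.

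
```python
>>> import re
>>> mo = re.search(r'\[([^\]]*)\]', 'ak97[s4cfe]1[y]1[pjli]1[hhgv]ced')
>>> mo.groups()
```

('s4cfe',)

The match spans [4:11] → '[s4cfe]'.
Captured: group 1 = 's4cfe'.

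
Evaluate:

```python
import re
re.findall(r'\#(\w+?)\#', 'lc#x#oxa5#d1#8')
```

Scanning left to right: at [2:5] match '#x#', group 1 = 'x'; at [9:13] match '#d1#', group 1 = 'd1'.
Because there's exactly one group, `findall` drops the full match and keeps group 1 from each hit.

['x', 'd1']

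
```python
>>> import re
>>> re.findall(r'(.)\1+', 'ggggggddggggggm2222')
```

['g', 'd', 'g', '2']

A backreference is literal: `\1` must see the identical characters the first group matched.
Scanning left to right: at [0:6] match 'gggggg', group 1 = 'g'; at [6:8] match 'dd', group 1 = 'd'; at [8:14] match 'gggggg', group 1 = 'g'; at [15:19] match '2222', group 1 = '2'.
`findall` collects group 1 from each match (4 total).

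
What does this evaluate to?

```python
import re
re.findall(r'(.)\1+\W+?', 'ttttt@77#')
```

['t', '7']

After group 1 captures some text, `\1` only succeeds where that same text appears again.
Because there's exactly one group, `findall` drops the full match and keeps group 1 from each hit.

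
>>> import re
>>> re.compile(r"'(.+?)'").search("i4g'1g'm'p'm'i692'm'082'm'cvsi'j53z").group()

The `?` after the quantifier makes it lazy — it takes as little as possible before letting the rest of the pattern try.
Unlike `match`, `search` isn't anchored — it looks for the pattern anywhere in the string.
The match spans [3:7] → "'1g'".
Captured: group 1 = '1g'.

"'1g'"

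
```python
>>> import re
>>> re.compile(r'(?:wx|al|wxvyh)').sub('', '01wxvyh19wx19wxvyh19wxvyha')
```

'01vyh1919vyh19vyha'

`|` is ordered: at each position the engine commits to the first alternative that works.
Matches: at [2:4] → 'wx'; at [9:11] → 'wx'; at [13:15] → 'wx'; at [20:22] → 'wx'.
Each match is replaced by ''.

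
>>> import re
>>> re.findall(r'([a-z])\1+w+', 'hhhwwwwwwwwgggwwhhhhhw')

['h', 'g', 'h']

A backreference is literal: `\1` must see the identical characters the first group matched.
Walking the string: at [0:11] match 'hhhwwwwwwww', group 1 = 'h'; at [11:16] match 'gggww', group 1 = 'g'; at [16:22] match 'hhhhhw', group 1 = 'h'.
With a single group, `findall` returns only what that group captured — 3 items.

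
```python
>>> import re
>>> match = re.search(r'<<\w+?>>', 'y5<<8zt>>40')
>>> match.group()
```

Unlike `match`, `search` isn't anchored — it looks for the pattern anywhere in the string.
The match spans [2:9] → '<<8zt>>'.

'<<8zt>>'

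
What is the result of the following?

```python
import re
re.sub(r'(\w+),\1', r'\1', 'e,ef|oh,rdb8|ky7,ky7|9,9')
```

'ef|oh,rdb8|ky7|9'

The backreference `\1` re-matches whatever the first group consumed, character for character.
The replacement refers to a captured group, so each match is rewritten using its own captured text.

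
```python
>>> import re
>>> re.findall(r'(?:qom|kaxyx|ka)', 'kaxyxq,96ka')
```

['kaxyx', 'ka']

Alternation isn't longest-match — the leftmost alternative that fits at this position is chosen.
Since nothing is captured, `findall` lists the 2 matched substrings directly.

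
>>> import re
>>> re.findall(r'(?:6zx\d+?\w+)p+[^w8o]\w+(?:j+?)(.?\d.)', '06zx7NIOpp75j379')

['379']

One capturing group, so `findall` returns just the captured substring from the one match — 1 in all.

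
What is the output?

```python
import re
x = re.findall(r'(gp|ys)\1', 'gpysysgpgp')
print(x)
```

['ys', 'gp']

`\1` is not a pattern — it's the concrete string captured by group 1, re-applied verbatim.
`findall` collects group 1 from each match (2 total).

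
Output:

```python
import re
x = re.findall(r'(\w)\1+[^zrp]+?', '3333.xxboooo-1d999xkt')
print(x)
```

['3', 'x', 'o', '9']

The backreference `\1` re-matches whatever the first group consumed, character for character.
Scanning left to right: at [0:5] match '3333.', group 1 = '3'; at [5:8] match 'xxb', group 1 = 'x'; at [8:13] match 'oooo-', group 1 = 'o'; at [15:19] match '999x', group 1 = '9'.
With a single group, `findall` returns only what that group captured — 4 items.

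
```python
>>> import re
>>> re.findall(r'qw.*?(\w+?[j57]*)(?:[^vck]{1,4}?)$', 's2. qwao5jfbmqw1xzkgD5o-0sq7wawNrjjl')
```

The pattern matches the literal 'qw', then zero or more of any character (lazy); then one or more of a word character (lazy), then zero or more of one of [j57] (captured); then 1 to 4 of any character except [vck] (lazy) (non-capturing group); then anchored at the end.
The `?` after the quantifier makes it lazy — it takes as little as possible before letting the rest of the pattern try.
Scanning left to right: at [4:36] match 'qwao5jfbmqw1xzkgD5o-0sq7wawNrjjl', group 1 = '0sq7wawN'.
One capturing group, so `findall` returns just the captured substring from the one match — 1 in all.

['0sq7wawN']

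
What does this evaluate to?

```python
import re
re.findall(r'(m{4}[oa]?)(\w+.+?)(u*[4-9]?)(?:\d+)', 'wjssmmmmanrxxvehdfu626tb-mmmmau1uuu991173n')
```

[('mmmma', 'nrxxvehdfu626tb-mmmma', 'u')]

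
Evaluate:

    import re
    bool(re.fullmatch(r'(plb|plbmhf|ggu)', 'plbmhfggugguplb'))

False

`re.fullmatch` requires the pattern to consume the entire string.
Here the string isn't matched end-to-end, so the call returns None, and `bool(None)` is False.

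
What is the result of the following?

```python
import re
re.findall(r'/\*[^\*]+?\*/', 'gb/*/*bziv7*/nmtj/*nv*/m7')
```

Scanning left to right: at [4:13] → '/*bziv7*/'; at [17:23] → '/*nv*/'.
Since nothing is captured, `findall` lists the 2 matched substrings directly.

['/*bziv7*/', '/*nv*/']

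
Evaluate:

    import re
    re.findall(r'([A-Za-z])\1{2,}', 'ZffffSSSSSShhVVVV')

['f', 'S', 'V']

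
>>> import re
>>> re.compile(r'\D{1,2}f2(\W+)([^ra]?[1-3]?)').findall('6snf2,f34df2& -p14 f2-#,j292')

Pattern: 1 to 2 of a non-digit, then the literal 'f2'; then one or more of a non-word character (captured); then optionally any character except [ra], then optionally a character in [1-3] (captured).
Scanning left to right: at [1:8] match 'snf2,f3', groups = (',', 'f3'); at [9:17] match 'df2& -p1', groups = ('& -', 'p1'); at [18:26] match ' f2-#,j2', groups = ('-#,', 'j2').
2 groups means each result is a tuple of 2 captured strings — 3 here.

[(',', 'f3'), ('& -', 'p1'), ('-#,', 'j2')]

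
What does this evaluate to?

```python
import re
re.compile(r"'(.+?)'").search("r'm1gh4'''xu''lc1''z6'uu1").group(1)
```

'm1gh4'

The match spans [1:8] → "'m1gh4'".
Captured: group 1 = 'm1gh4'.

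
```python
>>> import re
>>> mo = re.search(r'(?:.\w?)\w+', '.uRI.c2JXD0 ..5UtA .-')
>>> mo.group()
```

'.uRI'

The pattern matches any character, then optionally a word character (non-capturing group); then one or more of a word character.
`search` walks the string left to right and returns the first match it finds.
The match spans [0:4] → '.uRI'.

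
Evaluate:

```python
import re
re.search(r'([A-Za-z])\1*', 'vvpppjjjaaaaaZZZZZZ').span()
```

`\1` is not a pattern — it's the concrete string captured by group 1, re-applied verbatim.
Unlike `match`, `search` isn't anchored — it looks for the pattern anywhere in the string.
The match spans [0:2] → 'vv'.
Captured: group 1 = 'v'.

(0, 2)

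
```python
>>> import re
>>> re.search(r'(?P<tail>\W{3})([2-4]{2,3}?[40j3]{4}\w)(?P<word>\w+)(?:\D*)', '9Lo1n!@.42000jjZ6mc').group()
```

This matches exactly 3 of a non-word character (captured as 'tail'); then 2 to 3 of a character in [2-4] (lazy), then exactly 4 of one of [40j3], then a word character (captured); then one or more of a word character (captured as 'word'); then zero or more of a non-digit (non-capturing group).
`re.search` scans for the first position where the pattern succeeds.
The match spans [5:19] → '!@.42000jjZ6mc'.
Captured: group 1 = '!@.', group 2 = '42000jj', group 3 = 'Z6mc'.

'!@.42000jjZ6mc'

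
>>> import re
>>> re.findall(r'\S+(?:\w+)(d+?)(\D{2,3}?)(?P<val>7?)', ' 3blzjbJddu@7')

[('d', 'u@', '7')]

Pattern: one or more of a non-whitespace character; then one or more of a word character (non-capturing group); then one or more of a literal 'd' (lazy) (captured); then 2 to 3 of a non-digit (lazy) (captured); then optionally a literal '7' (captured as 'val').
Walking the string: at [1:13] match '3blzjbJddu@7', groups = ('d', 'u@', '7').
With 3 capturing groups, `findall` returns a 3-tuple per match.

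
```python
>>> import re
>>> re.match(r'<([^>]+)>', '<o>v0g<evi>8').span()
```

(0, 3)

`re.match` won't scan ahead — the pattern has to work from the very first character.
The match spans [0:3] → '<o>'.
Captured: group 1 = 'o'.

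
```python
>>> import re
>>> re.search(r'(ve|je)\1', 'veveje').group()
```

A backreference is literal: `\1` must see the identical characters the first group matched.
`re.search` scans for the first position where the pattern succeeds.
The match spans [0:4] → 'veve'.
Captured: group 1 = 've'.

'veve'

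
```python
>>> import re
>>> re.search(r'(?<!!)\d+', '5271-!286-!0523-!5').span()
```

(0, 4)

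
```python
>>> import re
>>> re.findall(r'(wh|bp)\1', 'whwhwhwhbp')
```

`\1` has to match the exact text group 1 already captured.
Walking the string: at [0:4] match 'whwh', group 1 = 'wh'; at [4:8] match 'whwh', group 1 = 'wh'.
With a single group, `findall` returns only what that group captured — 2 items.

['wh', 'wh']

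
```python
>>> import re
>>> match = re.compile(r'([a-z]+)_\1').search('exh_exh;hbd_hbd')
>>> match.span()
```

(0, 7)

`\1` is not a pattern — it's the concrete string captured by group 1, re-applied verbatim.
`re.search` tries every starting position until one works.
The match spans [0:7] → 'exh_exh'.
Captured: group 1 = 'exh'.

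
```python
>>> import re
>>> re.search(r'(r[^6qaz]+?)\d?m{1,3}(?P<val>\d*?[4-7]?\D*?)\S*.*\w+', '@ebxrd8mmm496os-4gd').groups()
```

The match spans [4:19] → 'rd8mmm496os-4gd'.
Captured: group 1 = 'rd', group 2 = '4'.

('rd', '4')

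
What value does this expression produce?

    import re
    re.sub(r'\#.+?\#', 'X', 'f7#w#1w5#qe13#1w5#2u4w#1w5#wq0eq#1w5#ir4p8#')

'f7X1w5X1w5X1w5X1w5X'

Matches: at [2:5] → '#w#'; at [8:14] → '#qe13#'; at [17:23] → '#2u4w#'; at [26:33] → '#wq0eq#'; at [36:43] → '#ir4p8#'.
Every occurrence is swapped for 'X'.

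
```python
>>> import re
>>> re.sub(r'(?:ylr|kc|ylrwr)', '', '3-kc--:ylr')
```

Matches: at [2:4] → 'kc'; at [7:10] → 'ylr'.
`sub` substitutes '' at each match site.

'3---:'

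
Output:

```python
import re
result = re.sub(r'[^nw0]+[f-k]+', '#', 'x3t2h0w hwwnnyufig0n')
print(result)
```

#0w#wwnn#0n

Pattern: one or more of any character except [nw0]; then one or more of a character in [f-k].
Matches: at [0:5] → 'x3t2h'; at [7:9] → ' h'; at [13:18] → 'yufig'.
`sub` substitutes '#' at each match site.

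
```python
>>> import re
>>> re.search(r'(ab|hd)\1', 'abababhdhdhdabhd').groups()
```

('ab',)

A backreference is literal: `\1` must see the identical characters the first group matched.
`re.search` scans for the first position where the pattern succeeds.
The match spans [0:4] → 'abab'.
Captured: group 1 = 'ab'.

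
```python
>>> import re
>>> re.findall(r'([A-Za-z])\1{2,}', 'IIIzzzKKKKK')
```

['I', 'z', 'K']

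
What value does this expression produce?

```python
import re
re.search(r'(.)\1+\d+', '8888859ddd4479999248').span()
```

(0, 7)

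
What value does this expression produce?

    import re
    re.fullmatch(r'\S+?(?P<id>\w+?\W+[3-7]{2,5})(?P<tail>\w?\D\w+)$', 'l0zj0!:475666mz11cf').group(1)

'0zj0!:47566'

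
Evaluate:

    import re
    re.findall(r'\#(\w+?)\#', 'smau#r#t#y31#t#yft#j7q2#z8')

['r', 'y31', 'yft']

One capturing group, so `findall` returns just the captured substring from each match — 3 in all.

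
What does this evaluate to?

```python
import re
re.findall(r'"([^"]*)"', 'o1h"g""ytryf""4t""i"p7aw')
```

Walking the string: at [3:6] match '"g"', group 1 = 'g'; at [6:13] match '"ytryf"', group 1 = 'ytryf'; at [13:17] match '"4t"', group 1 = '4t'; at [17:20] match '"i"', group 1 = 'i'.
One capturing group, so `findall` returns just the captured substring from each match — 4 in all.

['g', 'ytryf', '4t', 'i']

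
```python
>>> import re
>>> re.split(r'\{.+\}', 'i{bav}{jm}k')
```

`split` removes every match and returns the 2 fragments in between.

['i', 'k']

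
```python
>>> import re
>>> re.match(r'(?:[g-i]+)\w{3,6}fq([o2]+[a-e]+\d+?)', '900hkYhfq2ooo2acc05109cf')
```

`re.match` only tries the pattern at the start of the string.
Here position 0 doesn't satisfy it, so the call returns None.

None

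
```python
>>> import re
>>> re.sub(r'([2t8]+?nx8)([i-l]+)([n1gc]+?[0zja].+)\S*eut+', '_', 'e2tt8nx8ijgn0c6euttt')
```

'e_'

This matches one or more of one of [2t8] (lazy), then the literal 'nx8' (captured); then one or more of a character in [i-l] (captured); then one or more of one of [n1gc] (lazy), then one of [0zja], then one or more of any character (captured); then zero or more of a non-whitespace character, then the literal 'eu', then one or more of a literal 't'.
Each match is replaced by '_'.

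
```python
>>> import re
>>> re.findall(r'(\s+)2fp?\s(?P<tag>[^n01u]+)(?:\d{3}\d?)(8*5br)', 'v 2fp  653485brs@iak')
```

Multiple groups make `findall` return tuples — one 3-tuple for the one match.

[(' ', ' 65', '5br')]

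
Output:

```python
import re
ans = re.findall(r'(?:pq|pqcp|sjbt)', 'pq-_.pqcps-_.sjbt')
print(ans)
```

['pq', 'pq', 'sjbt']

Branches in `(...|...)` are attempted left-to-right; the first branch that allows the whole pattern to succeed is taken.
Scanning left to right: at [0:2] → 'pq'; at [5:7] → 'pq'; at [13:17] → 'sjbt'.
With no groups in the pattern, `findall` gives back each whole match — 3 here.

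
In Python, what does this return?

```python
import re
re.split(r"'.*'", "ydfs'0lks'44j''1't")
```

['ydfs', 't']

`split` removes every match and returns the 2 fragments in between.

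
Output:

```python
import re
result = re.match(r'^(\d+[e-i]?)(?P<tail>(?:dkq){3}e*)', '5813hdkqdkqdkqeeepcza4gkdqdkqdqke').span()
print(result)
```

(0, 17)

`match` is anchored at position 0; if the pattern doesn't fit there, it returns None.
The match spans [0:17] → '5813hdkqdkqdkqeee'.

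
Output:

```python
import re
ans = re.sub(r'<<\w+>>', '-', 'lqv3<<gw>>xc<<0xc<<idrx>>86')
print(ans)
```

Every occurrence is swapped for '-'.

lqv3-xc<<0xc-86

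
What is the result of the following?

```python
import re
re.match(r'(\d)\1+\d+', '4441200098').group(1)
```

'4'

The backreference `\1` re-matches whatever the first group consumed, character for character.
With `match`, the pattern is implicitly anchored at the beginning.
The match spans [0:10] → '4441200098'.
Captured: group 1 = '4'.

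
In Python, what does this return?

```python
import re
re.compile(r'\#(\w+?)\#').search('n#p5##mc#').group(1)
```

`re.search` scans for the first position where the pattern succeeds.
The match spans [1:5] → '#p5#'.
Captured: group 1 = 'p5'.

'p5'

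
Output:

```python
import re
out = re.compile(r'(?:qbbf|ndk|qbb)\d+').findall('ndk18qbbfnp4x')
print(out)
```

With no groups in the pattern, `findall` gives back each whole match — 1 here.

['ndk18']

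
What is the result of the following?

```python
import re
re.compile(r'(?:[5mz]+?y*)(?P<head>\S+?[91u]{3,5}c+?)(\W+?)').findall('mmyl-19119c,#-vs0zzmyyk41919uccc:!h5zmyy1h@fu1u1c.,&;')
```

The pattern matches one or more of one of [5mz] (lazy), then zero or more of a literal 'y' (non-capturing group); then one or more of a non-whitespace character (lazy), then 3 to 5 of one of [91u], then one or more of a literal 'c' (lazy) (captured as 'head'); then one or more of a non-word character (lazy) (captured).
Lazy quantifiers expand one character at a time until the remainder of the pattern can match.
Walking the string: at [0:12] match 'mmyl-19119c,', groups = ('myl-19119c', ','); at [17:33] match 'zzmyyk41919uccc:', groups = ('zmyyk41919uccc', ':'); at [35:50] match '5zmyy1h@fu1u1c.', groups = ('zmyy1h@fu1u1c', '.').
2 groups means each result is a tuple of 2 captured strings — 3 here.

[('myl-19119c', ','), ('zmyyk41919uccc', ':'), ('zmyy1h@fu1u1c', '.')]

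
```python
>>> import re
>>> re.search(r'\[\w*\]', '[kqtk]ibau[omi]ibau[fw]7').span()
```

(0, 6)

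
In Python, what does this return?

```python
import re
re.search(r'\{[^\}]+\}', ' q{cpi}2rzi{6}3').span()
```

The match spans [2:7] → '{cpi}'.

(2, 7)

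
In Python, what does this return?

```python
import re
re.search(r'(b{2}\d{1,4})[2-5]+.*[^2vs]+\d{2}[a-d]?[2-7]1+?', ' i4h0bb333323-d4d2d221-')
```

None

Here the pattern never matches, so the call returns None.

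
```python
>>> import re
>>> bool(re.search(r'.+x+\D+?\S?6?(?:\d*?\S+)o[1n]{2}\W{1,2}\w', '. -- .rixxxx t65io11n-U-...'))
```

This matches one or more of any character; then one or more of a literal 'x'; then one or more of a non-digit (lazy), then optionally a non-whitespace character, then optionally the literal '6'; then zero or more of a digit (lazy), then one or more of a non-whitespace character (non-capturing group); then a literal 'o', then exactly 2 of one of [1n], then 1 to 2 of a non-word character; then a word character.
Unlike `match`, `search` isn't anchored — it looks for the pattern anywhere in the string.
Here the pattern never matches, so the call returns None, and `bool(None)` is False.

False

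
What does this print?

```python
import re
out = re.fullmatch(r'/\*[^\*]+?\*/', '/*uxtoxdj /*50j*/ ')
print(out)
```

None

`re.fullmatch` requires the pattern to consume the entire string.
Here the pattern can't cover the whole string, so the call returns None.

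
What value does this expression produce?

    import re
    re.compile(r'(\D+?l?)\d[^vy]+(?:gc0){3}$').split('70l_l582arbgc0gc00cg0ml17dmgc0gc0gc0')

The pattern matches one or more of a non-digit (lazy), then optionally a literal 'l' (captured); then a digit, then one or more of any character except [vy], then the literal 'gc0' repeated 3 times; then anchored at the end.
With a capturing group present, the delimiter's captured portion is kept in the result list.

['70', 'l_l', '']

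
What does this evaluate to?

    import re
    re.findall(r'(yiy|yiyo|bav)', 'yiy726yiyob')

['yiy', 'yiy']

`|` is ordered: at each position the engine commits to the first alternative that works.
Matches: at [0:3] match 'yiy', group 1 = 'yiy'; at [6:9] match 'yiy', group 1 = 'yiy'.
Because there's exactly one group, `findall` drops the full match and keeps group 1 from each hit.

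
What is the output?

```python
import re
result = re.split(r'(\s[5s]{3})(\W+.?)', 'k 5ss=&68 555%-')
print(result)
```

['k', ' 5ss', '=&6', '8', ' 555', '%-', '']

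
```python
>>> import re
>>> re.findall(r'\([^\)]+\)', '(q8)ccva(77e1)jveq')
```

Scanning left to right: at [0:4] → '(q8)'; at [8:14] → '(77e1)'.
No capturing groups, so `findall` returns the 2 full match strings.

['(q8)', '(77e1)']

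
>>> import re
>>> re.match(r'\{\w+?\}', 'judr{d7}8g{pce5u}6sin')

None

`re.match` only tries the pattern at the start of the string.
Here position 0 doesn't satisfy it, so the call returns None.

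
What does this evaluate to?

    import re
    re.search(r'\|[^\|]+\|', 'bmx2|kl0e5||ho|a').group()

'|kl0e5|'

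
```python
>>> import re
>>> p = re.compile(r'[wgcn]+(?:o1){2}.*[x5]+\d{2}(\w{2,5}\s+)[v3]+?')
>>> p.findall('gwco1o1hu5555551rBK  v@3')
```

['rBK  ']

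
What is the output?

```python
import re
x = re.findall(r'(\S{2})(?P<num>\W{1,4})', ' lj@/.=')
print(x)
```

This matches exactly 2 of a non-whitespace character (captured); then 1 to 4 of a non-word character (captured as 'num').
Matches: at [1:7] match 'lj@/.=', groups = ('lj', '@/.=').
With 2 capturing groups, `findall` returns a 2-tuple per match.

[('lj', '@/.=')]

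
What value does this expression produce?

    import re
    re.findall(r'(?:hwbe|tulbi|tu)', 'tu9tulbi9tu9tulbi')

['tu', 'tulbi', 'tu', 'tulbi']

The regex engine tests alternatives in the order written; an earlier branch that matches wins even if a later one would match more.
Matches: at [0:2] → 'tu'; at [3:8] → 'tulbi'; at [9:11] → 'tu'; at [12:17] → 'tulbi'.
No capturing groups, so `findall` returns the 4 full match strings.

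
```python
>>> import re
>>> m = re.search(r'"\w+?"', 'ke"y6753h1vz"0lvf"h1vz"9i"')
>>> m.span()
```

(2, 13)

The match spans [2:13] → '"y6753h1vz"'.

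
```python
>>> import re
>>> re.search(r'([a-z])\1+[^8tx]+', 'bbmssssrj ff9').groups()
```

The match spans [0:13] → 'bbmssssrj ff9'.
Captured: group 1 = 'b'.

('b',)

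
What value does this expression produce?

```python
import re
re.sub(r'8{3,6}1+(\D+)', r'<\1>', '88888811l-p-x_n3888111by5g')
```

The pattern matches 3 to 6 of a literal '8', then one or more of the literal '1'; then one or more of a non-digit (captured).
Matches: at [0:15] → '88888811l-p-x_n'; at [16:24] → '888111by'.
The replacement refers to a captured group, so each match is rewritten using its own captured text.

'<l-p-x_n>3<by>5g'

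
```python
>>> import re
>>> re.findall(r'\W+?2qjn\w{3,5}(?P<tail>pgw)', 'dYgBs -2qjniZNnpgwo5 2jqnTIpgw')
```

The pattern matches one or more of a non-word character (lazy), then a literal '2', then the literal 'qjn'; then 3 to 5 of a word character; then the literal 'pg', then a literal 'w' (captured as 'tail').
Matches: at [5:18] match ' -2qjniZNnpgw', group 1 = 'pgw'.
With a single group, `findall` returns only what that group captured — 1 item.

['pgw']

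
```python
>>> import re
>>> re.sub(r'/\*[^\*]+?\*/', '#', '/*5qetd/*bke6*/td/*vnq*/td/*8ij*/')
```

Every occurrence is swapped for '#'.

'/*5qetd#td#td#'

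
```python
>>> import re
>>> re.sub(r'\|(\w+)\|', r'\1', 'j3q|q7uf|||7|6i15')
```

Matches: at [3:9] → '|q7uf|'; at [10:13] → '|7|'.
Each match is replaced using the text its own group 1 captured.

'j3qq7uf|76i15'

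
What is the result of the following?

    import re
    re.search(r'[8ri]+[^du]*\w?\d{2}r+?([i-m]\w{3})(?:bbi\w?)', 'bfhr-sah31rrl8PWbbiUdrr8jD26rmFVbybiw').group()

'r-sah31rrl8PWbbiU'

Pattern: one or more of one of [8ri], then zero or more of any character except [du], then optionally a word character; then exactly 2 of a digit, then one or more of a literal 'r' (lazy); then a character in [i-m], then exactly 3 of a word character (captured); then the literal 'bbi', then optionally a word character (non-capturing group).
The match spans [3:20] → 'r-sah31rrl8PWbbiU'.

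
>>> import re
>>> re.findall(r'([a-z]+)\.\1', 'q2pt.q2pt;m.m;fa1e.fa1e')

['m']

A backreference is literal: `\1` must see the identical characters the first group matched.
Matches: at [10:13] match 'm.m', group 1 = 'm'.
With a single group, `findall` returns only what that group captured — 1 item.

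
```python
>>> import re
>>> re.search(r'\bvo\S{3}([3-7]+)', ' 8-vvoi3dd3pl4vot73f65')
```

Pattern: a word boundary (`\b`, zero-width); then the literal 'vo', then exactly 3 of a non-whitespace character; then one or more of a character in [3-7] (captured).
`re.search` scans for the first position where the pattern succeeds.
Here nothing in the string fits, so the call returns None.

None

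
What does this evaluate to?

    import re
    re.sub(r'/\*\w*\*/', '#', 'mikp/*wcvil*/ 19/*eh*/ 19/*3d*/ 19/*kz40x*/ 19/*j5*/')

Every occurrence is swapped for '#'.

'mikp# 19# 19# 19# 19#'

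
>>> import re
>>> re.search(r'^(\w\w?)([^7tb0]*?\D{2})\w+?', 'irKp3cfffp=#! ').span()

This matches anchored at the start of the string; then a word character, then optionally a word character (captured); then zero or more of any character except [7tb0] (lazy), then exactly 2 of a non-digit (captured); then one or more of a word character (lazy).
With the lazy modifier that quantifier settles for the fewest repetitions that let the rest of the pattern succeed (the atoms after it are unaffected and can still be greedy).
`re.search` scans for the first position where the pattern succeeds.
The match spans [0:5] → 'irKp3'.
Captured: group 1 = 'ir', group 2 = 'Kp'.

(0, 5)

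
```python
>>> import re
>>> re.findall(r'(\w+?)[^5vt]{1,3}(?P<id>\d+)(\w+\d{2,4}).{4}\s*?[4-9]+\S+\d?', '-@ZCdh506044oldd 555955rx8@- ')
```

Pattern: one or more of a word character (lazy) (captured); then 1 to 3 of any character except [5vt]; then one or more of a digit (captured as 'id'); then one or more of a word character, then 2 to 4 of a digit (captured); then exactly 4 of any character, then zero or more of whitespace (lazy), then one or more of a character in [4-9]; then one or more of a non-whitespace character, then optionally a digit.
With 3 capturing groups, `findall` returns a 3-tuple per match.

[('Z', '506', '044')]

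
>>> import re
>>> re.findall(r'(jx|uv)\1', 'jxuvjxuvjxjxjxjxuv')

['jx', 'jx']

`\1` is not a pattern — it's the concrete string captured by group 1, re-applied verbatim.
Walking the string: at [8:12] match 'jxjx', group 1 = 'jx'; at [12:16] match 'jxjx', group 1 = 'jx'.
One capturing group, so `findall` returns just the captured substring from each match — 2 in all.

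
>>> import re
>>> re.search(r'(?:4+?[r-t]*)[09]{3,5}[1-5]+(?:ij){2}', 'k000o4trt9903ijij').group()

'4trt9903ijij'

This matches one or more of a literal '4' (lazy), then zero or more of a character in [r-t] (non-capturing group); then 3 to 5 of one of [09], then one or more of a character in [1-5], then the literal 'ij' repeated 2 times.
`re.search` tries every starting position until one works.
The match spans [5:17] → '4trt9903ijij'.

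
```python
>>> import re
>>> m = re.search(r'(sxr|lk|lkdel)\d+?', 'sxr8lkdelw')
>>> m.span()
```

`re.search` scans for the first position where the pattern succeeds.
The match spans [0:4] → 'sxr8'.
Captured: group 1 = 'sxr'.

(0, 4)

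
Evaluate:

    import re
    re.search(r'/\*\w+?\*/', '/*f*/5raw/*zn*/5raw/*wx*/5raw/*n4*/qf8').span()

`re.search` tries every starting position until one works.
The match spans [0:5] → '/*f*/'.

(0, 5)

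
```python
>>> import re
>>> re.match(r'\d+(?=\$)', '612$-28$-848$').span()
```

(0, 3)

Lookahead/lookbehind check context without consuming it, so the matched span excludes the asserted characters.
`re.match` won't scan ahead — the pattern has to work from the very first character.
The match spans [0:3] → '612'.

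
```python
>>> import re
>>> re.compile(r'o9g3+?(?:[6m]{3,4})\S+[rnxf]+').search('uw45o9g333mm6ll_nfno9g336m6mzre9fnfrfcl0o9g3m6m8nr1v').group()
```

'o9g333mm6ll_nfno9g336m6mzre9fnfrfcl0o9g3m6m8nr'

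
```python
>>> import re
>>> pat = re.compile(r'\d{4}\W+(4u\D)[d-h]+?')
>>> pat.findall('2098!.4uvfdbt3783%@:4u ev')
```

['4uv', '4u ']

One capturing group, so `findall` returns just the captured substring from each match — 2 in all.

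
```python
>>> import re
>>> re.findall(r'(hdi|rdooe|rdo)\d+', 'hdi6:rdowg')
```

['hdi']

Walking the string: at [0:4] match 'hdi6', group 1 = 'hdi'.
One capturing group, so `findall` returns just the captured substring from the one match — 1 in all.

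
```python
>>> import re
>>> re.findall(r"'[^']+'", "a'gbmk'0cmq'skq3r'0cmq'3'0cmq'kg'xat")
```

Since nothing is captured, `findall` lists the 4 matched substrings directly.

["'gbmk'", "'skq3r'", "'3'", "'kg'"]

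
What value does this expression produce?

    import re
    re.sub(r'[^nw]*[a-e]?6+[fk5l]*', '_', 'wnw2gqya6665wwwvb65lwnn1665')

'wnw_www_wnn_'

Each match is replaced by '_'.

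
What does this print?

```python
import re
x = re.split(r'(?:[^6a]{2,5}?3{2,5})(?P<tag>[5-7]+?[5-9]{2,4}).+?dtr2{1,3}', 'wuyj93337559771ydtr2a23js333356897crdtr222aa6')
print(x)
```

The pattern matches 2 to 5 of any character except [6a] (lazy), then 2 to 5 of the literal '3' (non-capturing group); then one or more of a character in [5-7] (lazy), then 2 to 4 of a character in [5-9] (captured as 'tag'); then one or more of any character (lazy), then the literal 'dtr', then 1 to 3 of the literal '2'.
Because the quantifier is non-greedy, it stops expanding at the earliest point where the rest of the pattern can succeed.
Matches to split on: at [0:20] → 'wuyj93337559771ydtr2'; at [21:42] → '23js333356897crdtr222'.
The group in the pattern means `split` returns the separators' captures alongside the pieces.

['', '75597', 'a', '56897', 'aa6']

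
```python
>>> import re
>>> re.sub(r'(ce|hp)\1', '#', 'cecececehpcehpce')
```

`\1` is not a pattern — it's the concrete string captured by group 1, re-applied verbatim.
Matches: at [0:4] → 'cece'; at [4:8] → 'cece'.
Every occurrence is swapped for '#'.

'##hpcehpce'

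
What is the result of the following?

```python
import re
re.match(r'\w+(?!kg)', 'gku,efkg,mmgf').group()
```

'gku'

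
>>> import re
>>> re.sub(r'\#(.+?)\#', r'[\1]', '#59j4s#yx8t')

Each match is replaced using the text its own group 1 captured.

'[59j4s]yx8t'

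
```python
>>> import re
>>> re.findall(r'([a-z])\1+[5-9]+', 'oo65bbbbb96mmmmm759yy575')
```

A backreference is literal: `\1` must see the identical characters the first group matched.
Walking the string: at [0:4] match 'oo65', group 1 = 'o'; at [4:11] match 'bbbbb96', group 1 = 'b'; at [11:19] match 'mmmmm759', group 1 = 'm'; at [19:24] match 'yy575', group 1 = 'y'.
One capturing group, so `findall` returns just the captured substring from each match — 4 in all.

['o', 'b', 'm', 'y']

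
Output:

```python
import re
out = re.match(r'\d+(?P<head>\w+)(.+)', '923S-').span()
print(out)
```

This matches one or more of a digit; then one or more of a word character (captured as 'head'); then one or more of any character (captured).
`match` is anchored at position 0; if the pattern doesn't fit there, it returns None.
The match spans [0:5] → '923S-'.
Captured: group 1 = 'S', group 2 = '-'.

(0, 5)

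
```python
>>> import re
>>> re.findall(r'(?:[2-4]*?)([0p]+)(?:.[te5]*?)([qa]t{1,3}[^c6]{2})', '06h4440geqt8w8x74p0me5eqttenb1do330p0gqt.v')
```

[('0', 'qt8w'), ('p0', 'qtten'), ('0p0', 'qt.v')]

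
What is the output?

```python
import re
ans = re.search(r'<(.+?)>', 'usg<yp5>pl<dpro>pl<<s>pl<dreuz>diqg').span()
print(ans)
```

(3, 8)

The match spans [3:8] → '<yp5>'.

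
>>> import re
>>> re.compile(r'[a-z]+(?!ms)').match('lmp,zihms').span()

(0, 3)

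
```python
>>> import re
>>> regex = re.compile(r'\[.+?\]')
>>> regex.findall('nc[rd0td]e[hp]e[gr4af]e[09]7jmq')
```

['[rd0td]', '[hp]', '[gr4af]', '[09]']

With the lazy modifier that quantifier settles for the fewest repetitions that let the rest of the pattern succeed (the atoms after it are unaffected and can still be greedy).
`findall` yields the raw match text (4 of them) because the pattern has no groups.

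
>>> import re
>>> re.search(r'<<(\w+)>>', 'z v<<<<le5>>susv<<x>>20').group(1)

`search` walks the string left to right and returns the first match it finds.
The match spans [5:12] → '<<le5>>'.
Captured: group 1 = 'le5'.

'le5'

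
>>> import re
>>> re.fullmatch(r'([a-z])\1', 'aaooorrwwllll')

None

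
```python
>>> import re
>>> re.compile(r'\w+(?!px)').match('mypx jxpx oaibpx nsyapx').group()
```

Because the assertion is negative and zero-width, positions next to the forbidden text are skipped.
`re.match` won't scan ahead — the pattern has to work from the very first character.
The match spans [0:4] → 'mypx'.

'mypx'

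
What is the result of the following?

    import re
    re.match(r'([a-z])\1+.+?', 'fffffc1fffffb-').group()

'fffffc'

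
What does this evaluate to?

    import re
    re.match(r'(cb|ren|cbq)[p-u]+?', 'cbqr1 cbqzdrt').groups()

('cb',)

The match spans [0:3] → 'cbq'.
Captured: group 1 = 'cb'.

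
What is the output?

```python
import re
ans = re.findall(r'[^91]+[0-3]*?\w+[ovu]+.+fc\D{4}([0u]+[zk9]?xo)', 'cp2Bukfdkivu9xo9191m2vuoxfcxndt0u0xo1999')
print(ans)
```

['0u0xo']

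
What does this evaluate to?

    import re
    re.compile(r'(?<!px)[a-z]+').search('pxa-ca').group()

'pxa'

The negative lookaround is zero-width — it rules out positions where the adjacent text would match, without consuming anything.
The match spans [0:3] → 'pxa'.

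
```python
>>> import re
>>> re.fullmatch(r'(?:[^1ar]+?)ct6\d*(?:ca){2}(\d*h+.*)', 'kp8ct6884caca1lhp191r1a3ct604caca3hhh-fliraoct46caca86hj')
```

None

Pattern: one or more of any character except [1ar] (lazy) (non-capturing group); then the literal 'ct6', then zero or more of a digit, then the literal 'ca' repeated 2 times; then zero or more of a digit, then one or more of the literal 'h', then zero or more of any character (captured).
`re.fullmatch` is like wrapping the pattern in `^…$` (in single-line mode).
Here the pattern can't cover the whole string, so the call returns None.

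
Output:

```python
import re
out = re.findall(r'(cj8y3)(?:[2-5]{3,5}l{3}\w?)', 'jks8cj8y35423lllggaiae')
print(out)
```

This matches the literal 'cj', then the literal '8y3' (captured); then 3 to 5 of a character in [2-5], then exactly 3 of the literal 'l', then optionally a word character (non-capturing group).
Because there's exactly one group, `findall` drops the full match and keeps group 1 from the one hit.

['cj8y3']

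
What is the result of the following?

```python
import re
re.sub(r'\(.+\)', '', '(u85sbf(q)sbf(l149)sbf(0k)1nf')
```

'1nf'

Every occurrence is swapped for ''.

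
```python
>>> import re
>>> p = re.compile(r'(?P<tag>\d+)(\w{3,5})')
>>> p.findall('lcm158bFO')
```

With 2 capturing groups, `findall` returns a 2-tuple per match.

[('158', 'bFO')]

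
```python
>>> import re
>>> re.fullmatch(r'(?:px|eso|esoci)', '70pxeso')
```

`re.fullmatch` requires the pattern to consume the entire string.
Here there's no way to consume every character, so the call returns None.

None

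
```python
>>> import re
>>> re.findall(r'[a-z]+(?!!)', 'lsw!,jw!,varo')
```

The negative lookaround is zero-width — it rules out positions where the adjacent text would match, without consuming anything.
Scanning left to right: at [0:2] → 'ls'; at [5:6] → 'j'; at [9:13] → 'varo'.
`findall` yields the raw match text (3 of them) because the pattern has no groups.

['ls', 'j', 'varo']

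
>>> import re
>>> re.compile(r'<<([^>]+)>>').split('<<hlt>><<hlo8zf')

Matches to split on: at [0:7] → '<<hlt>>'.
The group in the pattern means `split` returns the separators' captures alongside the pieces.

['', 'hlt', '<<hlo8zf']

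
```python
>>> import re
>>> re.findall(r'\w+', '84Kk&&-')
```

['84Kk']

The pattern matches one or more of a word character.
Scanning left to right: at [0:4] → '84Kk'.
Since nothing is captured, `findall` lists the 1 matched substring directly.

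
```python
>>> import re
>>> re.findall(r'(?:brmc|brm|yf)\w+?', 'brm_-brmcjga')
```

['brm_', 'brmcj']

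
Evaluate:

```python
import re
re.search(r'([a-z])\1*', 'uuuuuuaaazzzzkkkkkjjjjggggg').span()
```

`\1` is not a pattern — it's the concrete string captured by group 1, re-applied verbatim.
`re.search` tries every starting position until one works.
The match spans [0:6] → 'uuuuuu'.
Captured: group 1 = 'u'.

(0, 6)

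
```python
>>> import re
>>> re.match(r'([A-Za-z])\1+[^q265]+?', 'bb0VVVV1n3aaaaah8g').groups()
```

('b',)

After group 1 captures some text, `\1` only succeeds where that same text appears again.
`re.match` only tries the pattern at the start of the string.
The match spans [0:3] → 'bb0'.
Captured: group 1 = 'b'.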